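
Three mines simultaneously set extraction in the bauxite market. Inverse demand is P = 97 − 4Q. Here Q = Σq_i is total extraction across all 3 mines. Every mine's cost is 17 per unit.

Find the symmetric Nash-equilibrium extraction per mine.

5

A representative mine's profit is π_i = q_i(97 − 4Q) − 17q_i, with Q = q_i + Σ_{j≠i} q_j.
First-order condition: 80 − 8q_i − 4Σ_{j≠i} q_j = 0.
In a symmetric equilibrium every mine chooses the same q, so Σ_{j≠i} q_j = 2q. The condition becomes 80 − 16q = 0, giving q = 80/16 = 5.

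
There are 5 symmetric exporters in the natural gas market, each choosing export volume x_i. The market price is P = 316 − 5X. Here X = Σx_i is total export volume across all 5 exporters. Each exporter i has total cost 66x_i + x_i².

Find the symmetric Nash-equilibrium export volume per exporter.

A representative exporter's profit is π_i = x_i(316 − 5X) − 66x_i − x_i², with X = x_i + Σ_{j≠i} x_j.
First-order condition: 250 − 12x_i − 5Σ_{j≠i} x_j = 0.
With identical exporters, set every x_j = x: then 250 − 12x − 20x = 0, i.e. x = 250/32 = 7.8125.

7.8125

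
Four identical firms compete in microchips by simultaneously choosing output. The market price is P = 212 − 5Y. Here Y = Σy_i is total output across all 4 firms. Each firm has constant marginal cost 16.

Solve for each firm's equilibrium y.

A representative firm's profit is π_i = y_i(212 − 5Y) − 16y_i, with Y = y_i + Σ_{j≠i} y_j.
First-order condition: 196 − 10y_i − 5Σ_{j≠i} y_j = 0.
With identical firms, set every y_j = y: then 196 − 10y − 15y = 0, i.e. y = 196/25 = 7.84.

7.84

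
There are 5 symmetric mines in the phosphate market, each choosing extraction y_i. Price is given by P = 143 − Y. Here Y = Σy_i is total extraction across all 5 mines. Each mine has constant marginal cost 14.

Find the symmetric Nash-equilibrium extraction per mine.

A representative mine's profit is π_i = y_i(143 − Y) − 14y_i, with Y = y_i + Σ_{j≠i} y_j.
First-order condition: 129 − 2y_i − Σ_{j≠i} y_j = 0.
In a symmetric equilibrium every mine chooses the same y, so Σ_{j≠i} y_j = 4y. The condition becomes 129 − 6y = 0, giving y = 129/6 = 21.5.

21.5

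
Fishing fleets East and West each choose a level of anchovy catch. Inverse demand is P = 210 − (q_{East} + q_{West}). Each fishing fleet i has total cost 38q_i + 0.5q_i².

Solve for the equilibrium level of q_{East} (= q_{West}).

Fishing fleet East's profit: π = q_{East}(210 − (q_{East} + q_{West})) − 38q_{East} − 0.5q_{East}².
∂π/∂q_{East} = 172 − 3q_{East} − q_{West} = 0, so q_{East} = 172/3 − (1/3)q_{West}.
By symmetry q_{West} = q_{East}; substituting into the reaction function, (4/3)q_{East} = 172/3 and q_{East} = 43.

43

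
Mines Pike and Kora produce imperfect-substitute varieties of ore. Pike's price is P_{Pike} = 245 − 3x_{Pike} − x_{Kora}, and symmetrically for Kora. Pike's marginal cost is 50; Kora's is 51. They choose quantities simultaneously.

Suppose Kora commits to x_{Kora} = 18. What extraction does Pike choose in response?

Mine Pike's profit: π = x_{Pike}(245 − 3x_{Pike} − x_{Kora}) − 50x_{Pike}.
∂π/∂x_{Pike} = 195 − 6x_{Pike} − x_{Kora} = 0 ⇒ x_{Pike} = 32.5 − (1/6)x_{Kora}.
At x_{Kora} = 18: x_{Pike} = 32.5 − (1/6)·18 = 29.5.

29.5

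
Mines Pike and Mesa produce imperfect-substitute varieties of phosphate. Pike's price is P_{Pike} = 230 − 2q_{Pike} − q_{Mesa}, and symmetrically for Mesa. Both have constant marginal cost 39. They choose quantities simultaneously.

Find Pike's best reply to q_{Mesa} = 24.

41.75

Mine Pike's profit: π = q_{Pike}(230 − 2q_{Pike} − q_{Mesa}) − 39q_{Pike}.
∂π/∂q_{Pike} = 191 − 4q_{Pike} − q_{Mesa} = 0 ⇒ q_{Pike} = 47.75 − 0.25q_{Mesa}.
At q_{Mesa} = 24: q_{Pike} = 47.75 − 0.25·24 = 41.75.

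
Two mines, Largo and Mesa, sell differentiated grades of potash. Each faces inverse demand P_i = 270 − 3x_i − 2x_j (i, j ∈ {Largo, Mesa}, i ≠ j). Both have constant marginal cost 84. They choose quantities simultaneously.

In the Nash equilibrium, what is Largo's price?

153.75

Mine Largo's profit: π = x_{Largo}(270 − 3x_{Largo} − 2x_{Mesa}) − 84x_{Largo}.
∂π/∂x_{Largo} = 186 − 6x_{Largo} − 2x_{Mesa} = 0 ⇒ x_{Largo} = 31 − (1/3)x_{Mesa}.
By symmetry x_{Mesa} = x_{Largo}; substituting into the reaction function, (4/3)x_{Largo} = 31 and x_{Largo} = 23.25.
P_{Largo} = 270 − 3·23.25 − 2·23.25 = 153.75.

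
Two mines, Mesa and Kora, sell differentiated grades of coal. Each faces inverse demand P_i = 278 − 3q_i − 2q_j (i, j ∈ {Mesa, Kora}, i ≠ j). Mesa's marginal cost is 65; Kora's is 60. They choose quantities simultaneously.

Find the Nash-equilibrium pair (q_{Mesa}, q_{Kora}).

26.3125, 27.5625

Mine Mesa's profit: π = q_{Mesa}(278 − 3q_{Mesa} − 2q_{Kora}) − 65q_{Mesa}.
∂π/∂q_{Mesa} = 213 − 6q_{Mesa} − 2q_{Kora} = 0 ⇒ q_{Mesa} = 35.5 − (1/3)q_{Kora}.
Similarly q_{Kora} = 109/3 − (1/3)q_{Mesa}.
Substituting the second reaction function into the first: q_{Mesa} = 35.5 − (1/3)(109/3 − (1/3)q_{Mesa}), which gives (8/9)q_{Mesa} = 421/18 ⇒ q_{Mesa} = 26.3125.
Then q_{Kora} = 109/3 − (1/3)·26.3125 = 27.5625.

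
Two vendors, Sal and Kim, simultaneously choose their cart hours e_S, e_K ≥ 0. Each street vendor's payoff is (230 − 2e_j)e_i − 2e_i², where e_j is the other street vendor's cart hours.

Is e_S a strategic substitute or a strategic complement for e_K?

Sal's payoff is (230 − 2e_K)e_S − 2e_S².
∂π/∂e_S = 230 − 2e_K − 4e_S = 0, so e_S = 57.5 − 0.5e_K.
The best-response slope de_S/de_K = −0.5 < 0: the reaction function is downward-sloping, so the choices are strategic substitutes.

strategic substitutes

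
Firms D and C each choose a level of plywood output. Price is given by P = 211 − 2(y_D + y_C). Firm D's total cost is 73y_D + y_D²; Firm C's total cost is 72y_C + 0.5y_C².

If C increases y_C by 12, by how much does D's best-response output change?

-4

Firm D's profit: π = y_D(211 − 2(y_D + y_C)) − 73y_D − y_D².
∂π/∂y_D = 138 − 6y_D − 2y_C = 0, so y_D = 23 − (1/3)y_C.
The reaction-function slope is −1/3, so a 12-unit rise in y_C moves y_D by −1/3 × 12 = −4. D's best response falls — the actions are strategic substitutes.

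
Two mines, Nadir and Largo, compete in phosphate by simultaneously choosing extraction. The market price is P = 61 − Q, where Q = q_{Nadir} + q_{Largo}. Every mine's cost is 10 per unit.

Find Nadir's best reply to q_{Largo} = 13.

19

Mine Nadir's profit: π = q_{Nadir}(61 − (q_{Nadir} + q_{Largo})) − 10q_{Nadir}.
∂π/∂q_{Nadir} = 51 − 2q_{Nadir} − q_{Largo} = 0, so q_{Nadir} = 25.5 − 0.5q_{Largo}.
At q_{Largo} = 13: q_{Nadir} = 25.5 − 0.5·13 = 19.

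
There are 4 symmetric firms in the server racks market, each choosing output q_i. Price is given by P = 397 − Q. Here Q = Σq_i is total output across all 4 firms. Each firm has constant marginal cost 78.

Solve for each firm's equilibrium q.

A representative firm's profit is π_i = q_i(397 − Q) − 78q_i, with Q = q_i + Σ_{j≠i} q_j.
First-order condition: 319 − 2q_i − Σ_{j≠i} q_j = 0.
With identical firms, set every q_j = q: then 319 − 2q − 3q = 0, i.e. q = 319/5 = 63.8.

63.8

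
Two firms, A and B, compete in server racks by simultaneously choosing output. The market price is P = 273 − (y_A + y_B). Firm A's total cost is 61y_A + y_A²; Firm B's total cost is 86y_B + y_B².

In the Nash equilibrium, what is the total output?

79.8

Firm A's profit: π = y_A(273 − (y_A + y_B)) − 61y_A − y_A².
∂π/∂y_A = 212 − 4y_A − y_B = 0, so y_A = 53 − 0.25y_B.
By the same steps for B: y_B = 46.75 − 0.25y_A.
Solving the two reaction functions simultaneously: (1 − (−0.25)(−0.25))y_A = 53 − 0.25·46.75, so 0.9375y_A = 41.3125 and y_A = 661/15.
Then y_B = 46.75 − 0.25·(661/15) = 536/15.
Total output: 661/15 + 536/15 = 79.8.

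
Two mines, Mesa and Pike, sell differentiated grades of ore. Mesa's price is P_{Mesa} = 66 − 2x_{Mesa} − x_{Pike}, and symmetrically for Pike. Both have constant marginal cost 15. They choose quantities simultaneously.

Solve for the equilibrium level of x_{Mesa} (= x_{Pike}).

10.2

Mine Mesa's profit: π = x_{Mesa}(66 − 2x_{Mesa} − x_{Pike}) − 15x_{Mesa}.
∂π/∂x_{Mesa} = 51 − 4x_{Mesa} − x_{Pike} = 0 ⇒ x_{Mesa} = 12.75 − 0.25x_{Pike}.
Setting x_{Mesa} = x_{Pike} in the reaction function: x_{Mesa} = 12.75 − 0.25x_{Mesa}, so x_{Mesa} = 12.75 / 1.25 = 10.2.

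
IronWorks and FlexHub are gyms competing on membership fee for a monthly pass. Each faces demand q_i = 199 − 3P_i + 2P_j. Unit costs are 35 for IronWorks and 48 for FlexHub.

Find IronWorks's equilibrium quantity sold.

IronWorks's profit: π = (P_{IronWorks} − 35)(199 − 3P_{IronWorks} + 2P_{FlexHub}).
∂π/∂P_{IronWorks} = 304 − 6P_{IronWorks} + 2P_{FlexHub} = 0 ⇒ P_{IronWorks} = 152/3 + (1/3)P_{FlexHub}.
Similarly P_{FlexHub} = 343/6 + (1/3)P_{IronWorks}.
Plugging P_{FlexHub} into IronWorks's best response: P_{IronWorks} = 152/3 + (1/3)(343/6 + (1/3)P_{IronWorks}) ⇒ (8/9)P_{IronWorks} = 1255/18, so P_{IronWorks} = 78.4375.
Then P_{FlexHub} = 343/6 + (1/3)·78.4375 = 83.3125.
q_{IronWorks} = 199 − 3·78.4375 + 2·83.3125 = 130.3125.

130.3125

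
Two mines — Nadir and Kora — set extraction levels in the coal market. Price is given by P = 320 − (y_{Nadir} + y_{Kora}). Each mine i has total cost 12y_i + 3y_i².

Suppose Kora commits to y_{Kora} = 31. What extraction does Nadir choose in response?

34.625

Mine Nadir's profit: π = y_{Nadir}(320 − (y_{Nadir} + y_{Kora})) − 12y_{Nadir} − 3y_{Nadir}².
∂π/∂y_{Nadir} = 308 − 8y_{Nadir} − y_{Kora} = 0, so y_{Nadir} = 38.5 − 0.125y_{Kora}.
At y_{Kora} = 31: y_{Nadir} = 38.5 − 0.125·31 = 34.625.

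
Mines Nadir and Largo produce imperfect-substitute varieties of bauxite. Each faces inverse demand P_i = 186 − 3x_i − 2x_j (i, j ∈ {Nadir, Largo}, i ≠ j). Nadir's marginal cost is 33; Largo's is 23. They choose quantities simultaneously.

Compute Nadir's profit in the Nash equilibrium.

1026.75

Mine Nadir's profit: π = x_{Nadir}(186 − 3x_{Nadir} − 2x_{Largo}) − 33x_{Nadir}.
∂π/∂x_{Nadir} = 153 − 6x_{Nadir} − 2x_{Largo} = 0 ⇒ x_{Nadir} = 25.5 − (1/3)x_{Largo}.
Similarly x_{Largo} = 163/6 − (1/3)x_{Nadir}.
Substituting the second reaction function into the first: x_{Nadir} = 25.5 − (1/3)(163/6 − (1/3)x_{Nadir}), which gives (8/9)x_{Nadir} = 148/9 ⇒ x_{Nadir} = 18.5.
Then x_{Largo} = 163/6 − (1/3)·18.5 = 21.
P_{Nadir} = 186 − 3·18.5 − 2·21 = 88.5.
Profit = (88.5 − 33)·18.5 = 1026.75.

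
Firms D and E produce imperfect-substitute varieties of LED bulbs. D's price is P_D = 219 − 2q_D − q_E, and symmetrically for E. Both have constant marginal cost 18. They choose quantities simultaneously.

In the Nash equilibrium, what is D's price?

98.4

Firm D's profit: π = q_D(219 − 2q_D − q_E) − 18q_D.
∂π/∂q_D = 201 − 4q_D − q_E = 0 ⇒ q_D = 50.25 − 0.25q_E.
Setting q_D = q_E in the reaction function: q_D = 50.25 − 0.25q_D, so q_D = 50.25 / 1.25 = 40.2.
P_D = 219 − 2·40.2 − 40.2 = 98.4.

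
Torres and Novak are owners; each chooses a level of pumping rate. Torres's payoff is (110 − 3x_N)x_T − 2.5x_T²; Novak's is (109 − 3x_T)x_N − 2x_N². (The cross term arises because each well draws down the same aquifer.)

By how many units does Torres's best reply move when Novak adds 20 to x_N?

Expanding Torres's payoff: 110x_T − 3x_Nx_T − 2.5x_T².
∂π/∂x_T = 110 − 3x_N − 5x_T = 0, so x_T = 22 − 0.6x_N.
The reaction-function slope is −0.6, so a 20-unit rise in x_N moves x_T by −0.6 × 20 = −12. Torres's best response falls — the actions are strategic substitutes.

-12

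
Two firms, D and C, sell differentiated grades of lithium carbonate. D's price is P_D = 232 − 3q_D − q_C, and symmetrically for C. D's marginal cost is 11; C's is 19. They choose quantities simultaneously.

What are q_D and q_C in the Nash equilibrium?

Firm D's profit: π = q_D(232 − 3q_D − q_C) − 11q_D.
∂π/∂q_D = 221 − 6q_D − q_C = 0 ⇒ q_D = 221/6 − (1/6)q_C.
Similarly q_C = 35.5 − (1/6)q_D.
Solving the two reaction functions simultaneously: (1 − (−1/6)(−1/6))q_D = 221/6 − (1/6)·35.5, so (35/36)q_D = 371/12 and q_D = 31.8.
Then q_C = 35.5 − (1/6)·31.8 = 30.2.

31.8, 30.2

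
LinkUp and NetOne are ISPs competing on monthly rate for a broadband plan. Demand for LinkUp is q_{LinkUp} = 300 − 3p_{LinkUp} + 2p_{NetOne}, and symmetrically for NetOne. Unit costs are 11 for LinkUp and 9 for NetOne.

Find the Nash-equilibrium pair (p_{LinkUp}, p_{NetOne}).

82.875, 82.125

LinkUp's profit: π = (p_{LinkUp} − 11)(300 − 3p_{LinkUp} + 2p_{NetOne}).
∂π/∂p_{LinkUp} = 333 − 6p_{LinkUp} + 2p_{NetOne} = 0 ⇒ p_{LinkUp} = 55.5 + (1/3)p_{NetOne}.
Similarly p_{NetOne} = 54.5 + (1/3)p_{LinkUp}.
Solving the two reaction functions simultaneously: (1 − (1/3)(1/3))p_{LinkUp} = 55.5 + (1/3)·54.5, so (8/9)p_{LinkUp} = 221/3 and p_{LinkUp} = 82.875.
Then p_{NetOne} = 54.5 + (1/3)·82.875 = 82.125.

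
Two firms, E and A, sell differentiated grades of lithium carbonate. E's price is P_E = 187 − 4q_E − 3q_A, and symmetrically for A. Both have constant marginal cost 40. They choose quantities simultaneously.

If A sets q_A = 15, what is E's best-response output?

Firm E's profit: π = q_E(187 − 4q_E − 3q_A) − 40q_E.
∂π/∂q_E = 147 − 8q_E − 3q_A = 0 ⇒ q_E = 18.375 − 0.375q_A.
At q_A = 15: q_E = 18.375 − 0.375·15 = 12.75.

12.75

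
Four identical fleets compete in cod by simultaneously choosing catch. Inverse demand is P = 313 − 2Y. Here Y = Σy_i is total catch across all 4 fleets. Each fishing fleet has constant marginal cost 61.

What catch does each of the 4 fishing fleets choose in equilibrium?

A representative fishing fleet's profit is π_i = y_i(313 − 2Y) − 61y_i, with Y = y_i + Σ_{j≠i} y_j.
First-order condition: 252 − 4y_i − 2Σ_{j≠i} y_j = 0.
In a symmetric equilibrium every fishing fleet chooses the same y, so Σ_{j≠i} y_j = 3y. The condition becomes 252 − 10y = 0, giving y = 252/10 = 25.2.

25.2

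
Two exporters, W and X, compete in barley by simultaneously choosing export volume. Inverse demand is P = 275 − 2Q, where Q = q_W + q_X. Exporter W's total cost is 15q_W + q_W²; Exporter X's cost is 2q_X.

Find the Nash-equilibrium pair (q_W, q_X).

Exporter W's profit: π = q_W(275 − 2(q_W + q_X)) − 15q_W − q_W².
∂π/∂q_W = 260 − 6q_W − 2q_X = 0, so q_W = 130/3 − (1/3)q_X.
For X: ∂π/∂q_X = 273 − 4q_X − 2q_W = 0 ⇒ q_X = 68.25 − 0.5q_W.
Plugging q_X into W's best response: q_W = 130/3 − (1/3)(68.25 − 0.5q_W) ⇒ (5/6)q_W = 247/12, so q_W = 24.7.
Then q_X = 68.25 − 0.5·24.7 = 55.9.

24.7, 55.9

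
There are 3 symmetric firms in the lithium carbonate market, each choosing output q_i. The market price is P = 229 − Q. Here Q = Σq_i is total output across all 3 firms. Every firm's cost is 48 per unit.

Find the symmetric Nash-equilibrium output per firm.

45.25

A representative firm's profit is π_i = q_i(229 − Q) − 48q_i, with Q = q_i + Σ_{j≠i} q_j.
First-order condition: 181 − 2q_i − Σ_{j≠i} q_j = 0.
Imposing symmetry (q_j = q for all j) turns Σ_{j≠i} q_j into 2q, so 181 = 4q and q = 45.25.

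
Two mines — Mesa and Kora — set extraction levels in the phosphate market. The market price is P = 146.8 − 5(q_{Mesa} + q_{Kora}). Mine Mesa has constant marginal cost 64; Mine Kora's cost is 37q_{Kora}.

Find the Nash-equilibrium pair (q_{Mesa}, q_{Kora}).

Mine Mesa's profit: π = q_{Mesa}(146.8 − 5(q_{Mesa} + q_{Kora})) − 64q_{Mesa}.
∂π/∂q_{Mesa} = 82.8 − 10q_{Mesa} − 5q_{Kora} = 0, so q_{Mesa} = 8.28 − 0.5q_{Kora}.
By the same steps for Kora: q_{Kora} = 10.98 − 0.5q_{Mesa}.
Solving the two reaction functions simultaneously: (1 − (−0.5)(−0.5))q_{Mesa} = 8.28 − 0.5·10.98, so 0.75q_{Mesa} = 2.79 and q_{Mesa} = 3.72.
Then q_{Kora} = 10.98 − 0.5·3.72 = 9.12.

3.72, 9.12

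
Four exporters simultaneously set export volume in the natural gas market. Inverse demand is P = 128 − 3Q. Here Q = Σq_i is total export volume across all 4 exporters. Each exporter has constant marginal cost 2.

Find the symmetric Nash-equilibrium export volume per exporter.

A representative exporter's profit is π_i = q_i(128 − 3Q) − 2q_i, with Q = q_i + Σ_{j≠i} q_j.
First-order condition: 126 − 6q_i − 3Σ_{j≠i} q_j = 0.
Imposing symmetry (q_j = q for all j) turns Σ_{j≠i} q_j into 3q, so 126 = 15q and q = 8.4.

8.4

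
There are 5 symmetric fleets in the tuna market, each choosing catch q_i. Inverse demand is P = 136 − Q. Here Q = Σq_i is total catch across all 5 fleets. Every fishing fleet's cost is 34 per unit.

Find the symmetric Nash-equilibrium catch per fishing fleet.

A representative fishing fleet's profit is π_i = q_i(136 − Q) − 34q_i, with Q = q_i + Σ_{j≠i} q_j.
First-order condition: 102 − 2q_i − Σ_{j≠i} q_j = 0.
In a symmetric equilibrium every fishing fleet chooses the same q, so Σ_{j≠i} q_j = 4q. The condition becomes 102 − 6q = 0, giving q = 102/6 = 17.

17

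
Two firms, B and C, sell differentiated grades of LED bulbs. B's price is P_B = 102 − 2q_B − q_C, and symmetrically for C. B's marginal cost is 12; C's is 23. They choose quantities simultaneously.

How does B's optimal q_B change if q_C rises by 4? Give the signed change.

-1

Firm B's profit: π = q_B(102 − 2q_B − q_C) − 12q_B.
∂π/∂q_B = 90 − 4q_B − q_C = 0 ⇒ q_B = 22.5 − 0.25q_C.
The reaction-function slope is −0.25, so a 4-unit rise in q_C moves q_B by −0.25 × 4 = −1. B's best response falls — the actions are strategic substitutes.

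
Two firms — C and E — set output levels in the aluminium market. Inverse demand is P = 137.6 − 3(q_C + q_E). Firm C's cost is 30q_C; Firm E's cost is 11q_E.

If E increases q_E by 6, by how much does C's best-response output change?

Firm C's profit: π = q_C(137.6 − 3(q_C + q_E)) − 30q_C.
∂π/∂q_C = 107.6 − 6q_C − 3q_E = 0, so q_C = 269/15 − 0.5q_E.
The reaction-function slope is −0.5, so a 6-unit rise in q_E moves q_C by −0.5 × 6 = −3. C's best response falls — the actions are strategic substitutes.

-3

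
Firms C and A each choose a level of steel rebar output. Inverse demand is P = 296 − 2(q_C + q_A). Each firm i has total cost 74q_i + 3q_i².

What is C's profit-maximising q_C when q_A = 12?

19.8

Firm C's profit: π = q_C(296 − 2(q_C + q_A)) − 74q_C − 3q_C².
∂π/∂q_C = 222 − 10q_C − 2q_A = 0, so q_C = 22.2 − 0.2q_A.
At q_A = 12: q_C = 22.2 − 0.2·12 = 19.8.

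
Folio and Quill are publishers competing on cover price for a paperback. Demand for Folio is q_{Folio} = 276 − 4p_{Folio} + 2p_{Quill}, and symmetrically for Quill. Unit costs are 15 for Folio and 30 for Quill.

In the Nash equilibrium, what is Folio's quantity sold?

172

Folio's profit: π = (p_{Folio} − 15)(276 − 4p_{Folio} + 2p_{Quill}).
∂π/∂p_{Folio} = 336 − 8p_{Folio} + 2p_{Quill} = 0 ⇒ p_{Folio} = 42 + 0.25p_{Quill}.
Similarly p_{Quill} = 49.5 + 0.25p_{Folio}.
Substituting the second reaction function into the first: p_{Folio} = 42 + 0.25(49.5 + 0.25p_{Folio}), which gives 0.9375p_{Folio} = 54.375 ⇒ p_{Folio} = 58.
Then p_{Quill} = 49.5 + 0.25·58 = 64.
q_{Folio} = 276 − 4·58 + 2·64 = 172.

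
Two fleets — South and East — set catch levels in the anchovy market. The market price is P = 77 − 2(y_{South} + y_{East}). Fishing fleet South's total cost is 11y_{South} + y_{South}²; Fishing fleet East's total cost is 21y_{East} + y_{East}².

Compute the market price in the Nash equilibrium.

46.5

Fishing fleet South's profit: π = y_{South}(77 − 2(y_{South} + y_{East})) − 11y_{South} − y_{South}².
∂π/∂y_{South} = 66 − 6y_{South} − 2y_{East} = 0, so y_{South} = 11 − (1/3)y_{East}.
By the same steps for East: y_{East} = 28/3 − (1/3)y_{South}.
Plugging y_{East} into South's best response: y_{South} = 11 − (1/3)(28/3 − (1/3)y_{South}) ⇒ (8/9)y_{South} = 71/9, so y_{South} = 8.875.
Then y_{East} = 28/3 − (1/3)·8.875 = 6.375.
Equilibrium price: P = 77 − 2·15.25 = 46.5.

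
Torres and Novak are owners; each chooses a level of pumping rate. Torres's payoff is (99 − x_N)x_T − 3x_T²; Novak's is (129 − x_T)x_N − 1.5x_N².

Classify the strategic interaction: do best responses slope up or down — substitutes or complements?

strategic substitutes

Expanding Torres's payoff: 99x_T − x_Nx_T − 3x_T².
∂π/∂x_T = 99 − x_N − 6x_T = 0, so x_T = 16.5 − (1/6)x_N.
The best-response slope dx_T/dx_N = −1/6 < 0: the reaction function is downward-sloping, so the choices are strategic substitutes.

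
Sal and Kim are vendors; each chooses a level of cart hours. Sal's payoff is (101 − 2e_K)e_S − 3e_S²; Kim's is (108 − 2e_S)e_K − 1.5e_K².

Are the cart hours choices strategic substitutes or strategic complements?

Expanding Sal's payoff: 101e_S − 2e_Ke_S − 3e_S².
∂π/∂e_S = 101 − 2e_K − 6e_S = 0, so e_S = 101/6 − (1/3)e_K.
The best-response slope de_S/de_K = −1/3 < 0: the reaction function is downward-sloping, so the choices are strategic substitutes.

strategic substitutes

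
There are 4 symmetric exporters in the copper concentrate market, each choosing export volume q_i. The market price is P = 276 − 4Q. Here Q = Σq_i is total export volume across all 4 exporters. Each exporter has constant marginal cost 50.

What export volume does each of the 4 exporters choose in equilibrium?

11.3

A representative exporter's profit is π_i = q_i(276 − 4Q) − 50q_i, with Q = q_i + Σ_{j≠i} q_j.
First-order condition: 226 − 8q_i − 4Σ_{j≠i} q_j = 0.
Imposing symmetry (q_j = q for all j) turns Σ_{j≠i} q_j into 3q, so 226 = 20q and q = 11.3.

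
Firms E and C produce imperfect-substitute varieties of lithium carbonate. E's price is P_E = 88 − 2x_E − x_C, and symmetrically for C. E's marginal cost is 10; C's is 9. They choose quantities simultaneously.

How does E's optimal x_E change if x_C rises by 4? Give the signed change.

Firm E's profit: π = x_E(88 − 2x_E − x_C) − 10x_E.
∂π/∂x_E = 78 − 4x_E − x_C = 0 ⇒ x_E = 19.5 − 0.25x_C.
The reaction-function slope is −0.25, so a 4-unit rise in x_C moves x_E by −0.25 × 4 = −1. E's best response falls — the actions are strategic substitutes.

-1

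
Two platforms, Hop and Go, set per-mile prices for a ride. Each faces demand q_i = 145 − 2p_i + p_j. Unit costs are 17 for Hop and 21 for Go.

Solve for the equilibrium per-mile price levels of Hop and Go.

60.2, 61.8

Hop's profit: π = (p_{Hop} − 17)(145 − 2p_{Hop} + p_{Go}).
∂π/∂p_{Hop} = 179 − 4p_{Hop} + p_{Go} = 0 ⇒ p_{Hop} = 44.75 + 0.25p_{Go}.
Similarly p_{Go} = 46.75 + 0.25p_{Hop}.
Substituting the second reaction function into the first: p_{Hop} = 44.75 + 0.25(46.75 + 0.25p_{Hop}), which gives 0.9375p_{Hop} = 56.4375 ⇒ p_{Hop} = 60.2.
Then p_{Go} = 46.75 + 0.25·60.2 = 61.8.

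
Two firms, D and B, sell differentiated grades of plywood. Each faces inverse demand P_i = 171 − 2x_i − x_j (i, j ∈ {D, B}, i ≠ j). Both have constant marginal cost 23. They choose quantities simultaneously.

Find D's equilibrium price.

Firm D's profit: π = x_D(171 − 2x_D − x_B) − 23x_D.
∂π/∂x_D = 148 − 4x_D − x_B = 0 ⇒ x_D = 37 − 0.25x_B.
Setting x_D = x_B in the reaction function: x_D = 37 − 0.25x_D, so x_D = 37 / 1.25 = 29.6.
P_D = 171 − 2·29.6 − 29.6 = 82.2.

82.2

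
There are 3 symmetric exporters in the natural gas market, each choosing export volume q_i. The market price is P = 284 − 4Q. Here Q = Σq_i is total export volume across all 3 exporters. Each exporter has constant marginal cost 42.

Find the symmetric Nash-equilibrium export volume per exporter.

A representative exporter's profit is π_i = q_i(284 − 4Q) − 42q_i, with Q = q_i + Σ_{j≠i} q_j.
First-order condition: 242 − 8q_i − 4Σ_{j≠i} q_j = 0.
Imposing symmetry (q_j = q for all j) turns Σ_{j≠i} q_j into 2q, so 242 = 16q and q = 15.125.

15.125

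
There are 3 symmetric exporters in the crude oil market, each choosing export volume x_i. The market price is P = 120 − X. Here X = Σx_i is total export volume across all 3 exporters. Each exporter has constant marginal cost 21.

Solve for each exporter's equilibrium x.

24.75

A representative exporter's profit is π_i = x_i(120 − X) − 21x_i, with X = x_i + Σ_{j≠i} x_j.
First-order condition: 99 − 2x_i − Σ_{j≠i} x_j = 0.
In a symmetric equilibrium every exporter chooses the same x, so Σ_{j≠i} x_j = 2x. The condition becomes 99 − 4x = 0, giving x = 99/4 = 24.75.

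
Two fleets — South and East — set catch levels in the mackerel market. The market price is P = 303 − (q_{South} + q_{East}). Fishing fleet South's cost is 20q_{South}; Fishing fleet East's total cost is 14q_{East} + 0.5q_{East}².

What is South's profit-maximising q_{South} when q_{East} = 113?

85

Fishing fleet South's profit: π = q_{South}(303 − (q_{South} + q_{East})) − 20q_{South}.
∂π/∂q_{South} = 283 − 2q_{South} − q_{East} = 0, so q_{South} = 141.5 − 0.5q_{East}.
At q_{East} = 113: q_{South} = 141.5 − 0.5·113 = 85.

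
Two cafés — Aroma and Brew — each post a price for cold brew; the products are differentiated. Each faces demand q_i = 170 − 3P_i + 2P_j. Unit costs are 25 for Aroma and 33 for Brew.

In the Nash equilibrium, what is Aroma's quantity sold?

Aroma's profit: π = (P_{Aroma} − 25)(170 − 3P_{Aroma} + 2P_{Brew}).
∂π/∂P_{Aroma} = 245 − 6P_{Aroma} + 2P_{Brew} = 0 ⇒ P_{Aroma} = 245/6 + (1/3)P_{Brew}.
Similarly P_{Brew} = 269/6 + (1/3)P_{Aroma}.
Substituting the second reaction function into the first: P_{Aroma} = 245/6 + (1/3)(269/6 + (1/3)P_{Aroma}), which gives (8/9)P_{Aroma} = 502/9 ⇒ P_{Aroma} = 62.75.
Then P_{Brew} = 269/6 + (1/3)·62.75 = 65.75.
q_{Aroma} = 170 − 3·62.75 + 2·65.75 = 113.25.

113.25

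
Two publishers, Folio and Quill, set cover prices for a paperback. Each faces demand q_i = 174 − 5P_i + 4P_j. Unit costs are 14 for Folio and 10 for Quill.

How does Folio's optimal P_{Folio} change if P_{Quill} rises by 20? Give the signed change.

Folio's profit: π = (P_{Folio} − 14)(174 − 5P_{Folio} + 4P_{Quill}).
∂π/∂P_{Folio} = 244 − 10P_{Folio} + 4P_{Quill} = 0 ⇒ P_{Folio} = 24.4 + 0.4P_{Quill}.
The reaction-function slope is 0.4, so a 20-unit rise in P_{Quill} moves P_{Folio} by 0.4 × 20 = 8. Folio's best response rises — the actions are strategic complements.

8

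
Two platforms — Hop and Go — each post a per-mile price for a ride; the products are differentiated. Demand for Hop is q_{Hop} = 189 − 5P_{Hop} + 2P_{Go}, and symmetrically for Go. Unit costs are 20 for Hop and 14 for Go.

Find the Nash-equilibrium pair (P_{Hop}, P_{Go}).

35.5, 33

Hop's profit: π = (P_{Hop} − 20)(189 − 5P_{Hop} + 2P_{Go}).
∂π/∂P_{Hop} = 289 − 10P_{Hop} + 2P_{Go} = 0 ⇒ P_{Hop} = 28.9 + 0.2P_{Go}.
Similarly P_{Go} = 25.9 + 0.2P_{Hop}.
Substituting the second reaction function into the first: P_{Hop} = 28.9 + 0.2(25.9 + 0.2P_{Hop}), which gives 0.96P_{Hop} = 34.08 ⇒ P_{Hop} = 35.5.
Then P_{Go} = 25.9 + 0.2·35.5 = 33.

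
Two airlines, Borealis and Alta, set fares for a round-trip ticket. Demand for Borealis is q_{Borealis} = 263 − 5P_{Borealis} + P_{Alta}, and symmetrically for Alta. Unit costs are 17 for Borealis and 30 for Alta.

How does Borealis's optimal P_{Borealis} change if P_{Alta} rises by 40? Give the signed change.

Borealis's profit: π = (P_{Borealis} − 17)(263 − 5P_{Borealis} + P_{Alta}).
∂π/∂P_{Borealis} = 348 − 10P_{Borealis} + P_{Alta} = 0 ⇒ P_{Borealis} = 34.8 + 0.1P_{Alta}.
The reaction-function slope is 0.1, so a 40-unit rise in P_{Alta} moves P_{Borealis} by 0.1 × 40 = 4. Borealis's best response rises — the actions are strategic complements.

4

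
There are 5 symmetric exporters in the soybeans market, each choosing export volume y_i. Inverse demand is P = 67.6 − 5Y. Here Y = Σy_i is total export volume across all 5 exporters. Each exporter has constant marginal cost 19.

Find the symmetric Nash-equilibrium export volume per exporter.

1.62

A representative exporter's profit is π_i = y_i(67.6 − 5Y) − 19y_i, with Y = y_i + Σ_{j≠i} y_j.
First-order condition: 48.6 − 10y_i − 5Σ_{j≠i} y_j = 0.
With identical exporters, set every y_j = y: then 48.6 − 10y − 20y = 0, i.e. y = 48.6/30 = 1.62.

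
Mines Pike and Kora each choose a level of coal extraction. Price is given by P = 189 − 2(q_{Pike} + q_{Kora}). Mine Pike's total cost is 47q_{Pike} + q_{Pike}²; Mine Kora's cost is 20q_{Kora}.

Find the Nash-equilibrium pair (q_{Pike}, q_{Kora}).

Mine Pike's profit: π = q_{Pike}(189 − 2(q_{Pike} + q_{Kora})) − 47q_{Pike} − q_{Pike}².
∂π/∂q_{Pike} = 142 − 6q_{Pike} − 2q_{Kora} = 0, so q_{Pike} = 71/3 − (1/3)q_{Kora}.
For Kora: ∂π/∂q_{Kora} = 169 − 4q_{Kora} − 2q_{Pike} = 0 ⇒ q_{Kora} = 42.25 − 0.5q_{Pike}.
Solving the two reaction functions simultaneously: (1 − (−1/3)(−0.5))q_{Pike} = 71/3 − (1/3)·42.25, so (5/6)q_{Pike} = 115/12 and q_{Pike} = 11.5.
Then q_{Kora} = 42.25 − 0.5·11.5 = 36.5.

11.5, 36.5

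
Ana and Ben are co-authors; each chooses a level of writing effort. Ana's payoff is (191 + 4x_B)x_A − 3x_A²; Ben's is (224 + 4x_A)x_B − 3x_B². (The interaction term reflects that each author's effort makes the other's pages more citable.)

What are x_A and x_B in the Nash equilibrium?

102.1, 105.4

Expanding Ana's payoff: 191x_A + 4x_Bx_A − 3x_A².
∂π/∂x_A = 191 + 4x_B − 6x_A = 0, so x_A = 191/6 + (2/3)x_B.
Likewise for Ben: x_B = 112/3 + (2/3)x_A.
Plugging x_B into Ana's best response: x_A = 191/6 + (2/3)(112/3 + (2/3)x_A) ⇒ (5/9)x_A = 1021/18, so x_A = 102.1.
Then x_B = 112/3 + (2/3)·102.1 = 105.4.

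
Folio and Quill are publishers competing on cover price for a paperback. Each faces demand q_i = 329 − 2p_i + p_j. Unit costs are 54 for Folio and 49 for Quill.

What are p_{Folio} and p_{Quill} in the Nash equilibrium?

Folio's profit: π = (p_{Folio} − 54)(329 − 2p_{Folio} + p_{Quill}).
∂π/∂p_{Folio} = 437 − 4p_{Folio} + p_{Quill} = 0 ⇒ p_{Folio} = 109.25 + 0.25p_{Quill}.
Similarly p_{Quill} = 106.75 + 0.25p_{Folio}.
Solving the two reaction functions simultaneously: (1 − (0.25)(0.25))p_{Folio} = 109.25 + 0.25·106.75, so 0.9375p_{Folio} = 135.9375 and p_{Folio} = 145.
Then p_{Quill} = 106.75 + 0.25·145 = 143.

145, 143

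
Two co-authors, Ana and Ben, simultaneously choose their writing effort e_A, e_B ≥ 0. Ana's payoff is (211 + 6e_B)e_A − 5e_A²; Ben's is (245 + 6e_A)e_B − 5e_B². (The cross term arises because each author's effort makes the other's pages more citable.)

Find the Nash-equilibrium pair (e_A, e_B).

55.9375, 58.0625

Expanding Ana's payoff: 211e_A + 6e_Be_A − 5e_A².
∂π/∂e_A = 211 + 6e_B − 10e_A = 0, so e_A = 21.1 + 0.6e_B.
Likewise for Ben: e_B = 24.5 + 0.6e_A.
Substituting the second reaction function into the first: e_A = 21.1 + 0.6(24.5 + 0.6e_A), which gives 0.64e_A = 35.8 ⇒ e_A = 55.9375.
Then e_B = 24.5 + 0.6·55.9375 = 58.0625.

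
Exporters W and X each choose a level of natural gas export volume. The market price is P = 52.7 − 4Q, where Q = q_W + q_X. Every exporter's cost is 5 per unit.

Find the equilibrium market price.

Exporter W's profit: π = q_W(52.7 − 4(q_W + q_X)) − 5q_W.
∂π/∂q_W = 47.7 − 8q_W − 4q_X = 0, so q_W = 5.9625 − 0.5q_X.
The game is symmetric, so in equilibrium q_X = q_W: the reaction function gives 1.5q_W = 5.9625, hence q_W = 3.975.
Equilibrium price: P = 52.7 − 4·7.95 = 20.9.

20.9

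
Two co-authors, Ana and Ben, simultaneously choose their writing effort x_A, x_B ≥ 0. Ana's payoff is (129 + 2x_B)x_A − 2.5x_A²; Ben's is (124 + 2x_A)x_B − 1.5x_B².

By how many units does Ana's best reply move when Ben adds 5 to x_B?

Expanding Ana's payoff: 129x_A + 2x_Bx_A − 2.5x_A².
∂π/∂x_A = 129 + 2x_B − 5x_A = 0, so x_A = 25.8 + 0.4x_B.
The reaction-function slope is 0.4, so a 5-unit rise in x_B moves x_A by 0.4 × 5 = 2. Ana's best response rises — the actions are strategic complements.

2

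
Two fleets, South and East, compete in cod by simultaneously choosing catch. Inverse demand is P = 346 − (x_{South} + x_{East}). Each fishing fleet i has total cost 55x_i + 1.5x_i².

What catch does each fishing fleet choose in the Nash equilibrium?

Fishing fleet South's profit: π = x_{South}(346 − (x_{South} + x_{East})) − 55x_{South} − 1.5x_{South}².
∂π/∂x_{South} = 291 − 5x_{South} − x_{East} = 0, so x_{South} = 58.2 − 0.2x_{East}.
Setting x_{South} = x_{East} in the reaction function: x_{South} = 58.2 − 0.2x_{South}, so x_{South} = 58.2 / 1.2 = 48.5.

48.5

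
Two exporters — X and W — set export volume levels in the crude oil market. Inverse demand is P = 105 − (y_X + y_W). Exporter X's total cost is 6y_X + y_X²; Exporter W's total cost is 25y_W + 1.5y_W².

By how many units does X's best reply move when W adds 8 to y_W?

-2

Exporter X's profit: π = y_X(105 − (y_X + y_W)) − 6y_X − y_X².
∂π/∂y_X = 99 − 4y_X − y_W = 0, so y_X = 24.75 − 0.25y_W.
The reaction-function slope is −0.25, so an 8-unit rise in y_W moves y_X by −0.25 × 8 = −2. X's best response falls — the actions are strategic substitutes.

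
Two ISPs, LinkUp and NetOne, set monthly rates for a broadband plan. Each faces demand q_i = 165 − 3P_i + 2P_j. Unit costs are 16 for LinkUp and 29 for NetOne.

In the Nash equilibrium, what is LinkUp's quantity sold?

119.0625

LinkUp's profit: π = (P_{LinkUp} − 16)(165 − 3P_{LinkUp} + 2P_{NetOne}).
∂π/∂P_{LinkUp} = 213 − 6P_{LinkUp} + 2P_{NetOne} = 0 ⇒ P_{LinkUp} = 35.5 + (1/3)P_{NetOne}.
Similarly P_{NetOne} = 42 + (1/3)P_{LinkUp}.
Substituting the second reaction function into the first: P_{LinkUp} = 35.5 + (1/3)(42 + (1/3)P_{LinkUp}), which gives (8/9)P_{LinkUp} = 49.5 ⇒ P_{LinkUp} = 55.6875.
Then P_{NetOne} = 42 + (1/3)·55.6875 = 60.5625.
q_{LinkUp} = 165 − 3·55.6875 + 2·60.5625 = 119.0625.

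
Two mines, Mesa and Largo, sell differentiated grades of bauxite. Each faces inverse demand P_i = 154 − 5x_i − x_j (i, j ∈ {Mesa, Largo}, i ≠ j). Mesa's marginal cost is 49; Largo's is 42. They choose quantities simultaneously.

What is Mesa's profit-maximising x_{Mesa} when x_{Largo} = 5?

10

Mine Mesa's profit: π = x_{Mesa}(154 − 5x_{Mesa} − x_{Largo}) − 49x_{Mesa}.
∂π/∂x_{Mesa} = 105 − 10x_{Mesa} − x_{Largo} = 0 ⇒ x_{Mesa} = 10.5 − 0.1x_{Largo}.
At x_{Largo} = 5: x_{Mesa} = 10.5 − 0.1·5 = 10.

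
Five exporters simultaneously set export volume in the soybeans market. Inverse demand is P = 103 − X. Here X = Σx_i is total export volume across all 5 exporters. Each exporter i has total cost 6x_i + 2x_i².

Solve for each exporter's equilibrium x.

9.7

A representative exporter's profit is π_i = x_i(103 − X) − 6x_i − 2x_i², with X = x_i + Σ_{j≠i} x_j.
First-order condition: 97 − 6x_i − Σ_{j≠i} x_j = 0.
In a symmetric equilibrium every exporter chooses the same x, so Σ_{j≠i} x_j = 4x. The condition becomes 97 − 10x = 0, giving x = 97/10 = 9.7.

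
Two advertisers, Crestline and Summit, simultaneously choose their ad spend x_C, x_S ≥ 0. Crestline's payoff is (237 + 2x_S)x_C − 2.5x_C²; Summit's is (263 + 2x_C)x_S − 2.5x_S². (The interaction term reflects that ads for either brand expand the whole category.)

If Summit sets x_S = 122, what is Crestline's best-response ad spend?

Expanding Crestline's payoff: 237x_C + 2x_Sx_C − 2.5x_C².
∂π/∂x_C = 237 + 2x_S − 5x_C = 0, so x_C = 47.4 + 0.4x_S.
At x_S = 122: x_C = 47.4 + 0.4·122 = 96.2.

96.2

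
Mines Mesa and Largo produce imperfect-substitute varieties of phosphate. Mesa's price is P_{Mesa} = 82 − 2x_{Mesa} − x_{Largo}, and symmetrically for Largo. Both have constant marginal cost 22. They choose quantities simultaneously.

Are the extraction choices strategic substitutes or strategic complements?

Mine Mesa's profit: π = x_{Mesa}(82 − 2x_{Mesa} − x_{Largo}) − 22x_{Mesa}.
∂π/∂x_{Mesa} = 60 − 4x_{Mesa} − x_{Largo} = 0 ⇒ x_{Mesa} = 15 − 0.25x_{Largo}.
The best-response slope dx_{Mesa}/dx_{Largo} = −0.25 < 0: the reaction function is downward-sloping, so the choices are strategic substitutes.

strategic substitutes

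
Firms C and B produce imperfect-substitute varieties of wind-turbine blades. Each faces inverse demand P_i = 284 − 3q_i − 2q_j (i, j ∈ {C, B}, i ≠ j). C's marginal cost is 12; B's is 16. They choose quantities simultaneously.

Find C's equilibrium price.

114.75

Firm C's profit: π = q_C(284 − 3q_C − 2q_B) − 12q_C.
∂π/∂q_C = 272 − 6q_C − 2q_B = 0 ⇒ q_C = 136/3 − (1/3)q_B.
Similarly q_B = 134/3 − (1/3)q_C.
Plugging q_B into C's best response: q_C = 136/3 − (1/3)(134/3 − (1/3)q_C) ⇒ (8/9)q_C = 274/9, so q_C = 34.25.
Then q_B = 134/3 − (1/3)·34.25 = 33.25.
P_C = 284 − 3·34.25 − 2·33.25 = 114.75.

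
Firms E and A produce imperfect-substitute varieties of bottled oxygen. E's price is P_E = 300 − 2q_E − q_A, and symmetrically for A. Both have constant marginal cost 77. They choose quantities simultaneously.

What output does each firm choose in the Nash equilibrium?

44.6

Firm E's profit: π = q_E(300 − 2q_E − q_A) − 77q_E.
∂π/∂q_E = 223 − 4q_E − q_A = 0 ⇒ q_E = 55.75 − 0.25q_A.
Setting q_E = q_A in the reaction function: q_E = 55.75 − 0.25q_E, so q_E = 55.75 / 1.25 = 44.6.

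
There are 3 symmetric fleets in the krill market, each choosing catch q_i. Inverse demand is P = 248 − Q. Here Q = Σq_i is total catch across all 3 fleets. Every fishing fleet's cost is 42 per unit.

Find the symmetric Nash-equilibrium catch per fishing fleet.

51.5

A representative fishing fleet's profit is π_i = q_i(248 − Q) − 42q_i, with Q = q_i + Σ_{j≠i} q_j.
First-order condition: 206 − 2q_i − Σ_{j≠i} q_j = 0.
With identical fishing fleets, set every q_j = q: then 206 − 2q − 2q = 0, i.e. q = 206/4 = 51.5.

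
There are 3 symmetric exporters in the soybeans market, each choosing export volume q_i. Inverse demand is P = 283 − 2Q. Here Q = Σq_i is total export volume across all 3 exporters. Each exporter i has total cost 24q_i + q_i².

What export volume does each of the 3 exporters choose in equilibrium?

25.9

A representative exporter's profit is π_i = q_i(283 − 2Q) − 24q_i − q_i², with Q = q_i + Σ_{j≠i} q_j.
First-order condition: 259 − 6q_i − 2Σ_{j≠i} q_j = 0.
In a symmetric equilibrium every exporter chooses the same q, so Σ_{j≠i} q_j = 2q. The condition becomes 259 − 10q = 0, giving q = 259/10 = 25.9.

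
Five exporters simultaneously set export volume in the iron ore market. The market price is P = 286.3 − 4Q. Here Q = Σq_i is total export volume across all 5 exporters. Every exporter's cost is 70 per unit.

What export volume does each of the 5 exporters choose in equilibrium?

A representative exporter's profit is π_i = q_i(286.3 − 4Q) − 70q_i, with Q = q_i + Σ_{j≠i} q_j.
First-order condition: 216.3 − 8q_i − 4Σ_{j≠i} q_j = 0.
Imposing symmetry (q_j = q for all j) turns Σ_{j≠i} q_j into 4q, so 216.3 = 24q and q = 9.0125.

9.0125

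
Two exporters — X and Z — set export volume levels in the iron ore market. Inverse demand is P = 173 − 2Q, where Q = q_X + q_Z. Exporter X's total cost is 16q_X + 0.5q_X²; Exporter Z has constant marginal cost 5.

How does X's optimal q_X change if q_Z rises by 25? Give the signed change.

-10

Exporter X's profit: π = q_X(173 − 2(q_X + q_Z)) − 16q_X − 0.5q_X².
∂π/∂q_X = 157 − 5q_X − 2q_Z = 0, so q_X = 31.4 − 0.4q_Z.
The reaction-function slope is −0.4, so a 25-unit rise in q_Z moves q_X by −0.4 × 25 = −10. X's best response falls — the actions are strategic substitutes.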